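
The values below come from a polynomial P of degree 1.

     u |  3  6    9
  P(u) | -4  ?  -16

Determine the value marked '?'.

-10

On equispaced nodes a degree-1 polynomial has vanishing second forward difference, so
  P(3) - 2·P(6) + P(9) = 0.
Substituting the known values and solving for P(6):
  -2·P(6) = 20
  P(6) = -10.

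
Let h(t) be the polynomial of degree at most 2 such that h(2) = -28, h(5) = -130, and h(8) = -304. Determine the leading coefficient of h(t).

-4

Write h(t) = at^2 + bt + c. Substituting each data point gives a linear system:
  4a + 2b + c = -28
  25a + 5b + c = -130
  64a + 8b + c = -304
Solving the system yields a = -4, b = -6, c = 0.
So h(t) = -4t^2 - 6t.
The leading coefficient is -4.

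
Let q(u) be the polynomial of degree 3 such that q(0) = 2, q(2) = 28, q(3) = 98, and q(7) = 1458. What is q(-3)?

Write q(u) = au^3 + bu^2 + cu + d. Substituting each data point gives a linear system:
  d = 2
  8a + 4b + 2c + d = 28
  27a + 9b + 3c + d = 98
  343a + 49b + 7c + d = 1458
Solving the system yields a = 5, b = -6, c = 5, d = 2.
So q(u) = 5u³ - 6u² + 5u + 2.
Then q(-3) = -202.

-202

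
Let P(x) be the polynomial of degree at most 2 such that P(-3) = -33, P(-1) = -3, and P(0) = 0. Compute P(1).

Write P(x) = ax^2 + bx + c. Substituting each data point gives a linear system:
  9a - 3b + c = -33
  a - b + c = -3
  c = 0
Solving the system yields a = -4, b = -1, c = 0.
So P(x) = -4x^2 - x.
Then P(1) = -5.

-5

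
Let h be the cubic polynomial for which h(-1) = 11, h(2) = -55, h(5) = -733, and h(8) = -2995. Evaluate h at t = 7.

Write h(t) = at^3 + bt^2 + ct + d. Substituting each data point gives a linear system:
  -a + b - c + d = 11
  8a + 4b + 2c + d = -55
  125a + 25b + 5c + d = -733
  512a + 64b + 8c + d = -2995
Solving the system yields a = -6, b = 2, c = -6, d = -3.
So h(t) = -6t³ + 2t² - 6t - 3.
Then h(7) = -2005.

-2005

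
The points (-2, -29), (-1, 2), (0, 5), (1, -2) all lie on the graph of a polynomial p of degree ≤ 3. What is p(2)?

Forward differences of the values at s = -2, -1, 0, 1:
  p  : -29  2  5  -2
  Δ  : 31  3  -7
  Δ^2: -28  -10
  Δ^3: 18
The third differences are constant, confirming degree 3.
Interpolating (Newton forward form) and evaluating at s = 2 gives p(2) = -1.

-1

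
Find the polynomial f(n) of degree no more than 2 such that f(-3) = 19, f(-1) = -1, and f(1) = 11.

Using the Lagrange interpolation formula with nodes -3, -1, 1:
  L_0(n) = (n + 1)(n - 1) / 8
  L_1(n) = (n + 3)(n - 1) / -4
  L_2(n) = (n + 3)(n + 1) / 8
Then f(n) = 19·L_0(n) - 1·L_1(n) + 11·L_2(n).
Expanding and collecting terms gives f(n) = 4n^2 + 6n + 1.
Check: f(-3) = 19. ✓

f(n) = 4n^2 + 6n + 1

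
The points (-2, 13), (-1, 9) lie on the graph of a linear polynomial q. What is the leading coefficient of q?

-4

Write q(x) = ax + b. Substituting each data point gives a linear system:
  -2a + b = 13
  -a + b = 9
Solving the system yields a = -4, b = 5.
So q(x) = -4x + 5.
The leading coefficient is -4.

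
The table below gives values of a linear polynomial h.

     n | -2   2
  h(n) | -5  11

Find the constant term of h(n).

3

Write h(n) = an + b. Substituting each data point gives a linear system:
  -2a + b = -5
  2a + b = 11
Solving the system yields a = 4, b = 3.
So h(n) = 4n + 3.
The constant term is 3.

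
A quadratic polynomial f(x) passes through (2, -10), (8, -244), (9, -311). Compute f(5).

-91

Write f(x) = ax^2 + bx + c. Substituting each data point gives a linear system:
  4a + 2b + c = -10
  64a + 8b + c = -244
  81a + 9b + c = -311
Solving the system yields a = -4, b = 1, c = 4.
So f(x) = -4x^2 + x + 4.
Then f(5) = -91.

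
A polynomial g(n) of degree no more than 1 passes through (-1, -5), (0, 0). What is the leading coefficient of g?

Write g(n) = an + b. Substituting each data point gives a linear system:
  -a + b = -5
  b = 0
Solving the system yields a = 5, b = 0.
So g(n) = 5n.
The leading coefficient is 5.

5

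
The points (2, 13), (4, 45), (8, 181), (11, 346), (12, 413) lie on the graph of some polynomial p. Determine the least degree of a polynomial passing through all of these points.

Divided differences on the nodes 2, 4, 8, 11, 12:
  order 0: 13  45  181  346  413
  order 1: 16  34  55  67
  order 2: 3  3  3
  order 3: 0  0
  order 4: 0
The order-2 divided differences are all 3 (nonzero) and every higher order vanishes, so the data lies on a polynomial of degree exactly 2.

2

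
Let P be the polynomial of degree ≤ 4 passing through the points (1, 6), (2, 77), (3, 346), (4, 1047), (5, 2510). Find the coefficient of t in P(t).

Write P(t) = at^4 + bt^3 + ct^2 + dt + e. Substituting each data point gives a linear system:
  a + b + c + d + e = 6
  16a + 8b + 4c + 2d + e = 77
  81a + 27b + 9c + 3d + e = 346
  256a + 64b + 16c + 4d + e = 1047
  625a + 125b + 25c + 5d + e = 2510
Solving the system yields a = 4, b = -1, c = 5, d = 3, e = -5.
So P(t) = 4t^4 - t^3 + 5t^2 + 3t - 5.
The coefficient of t is 3.

3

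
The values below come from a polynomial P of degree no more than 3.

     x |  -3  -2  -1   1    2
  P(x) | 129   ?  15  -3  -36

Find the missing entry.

48

The 4 known points determine the degree-3 polynomial uniquely.
Write P(x) = ax^3 + bx^2 + cx + d. Substituting each data point gives a linear system:
  -27a + 9b - 3c + d = 129
  -a + b - c + d = 15
  a + b + c + d = -3
  8a + 4b + 2c + d = -36
Solving the system yields a = -4, b = 0, c = -5, d = 6.
So P(x) = -4x³ - 5x + 6.
Then P(-2) = 48.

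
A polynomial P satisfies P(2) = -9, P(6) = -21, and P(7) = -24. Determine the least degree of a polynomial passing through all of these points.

1

Divided differences on the nodes 2, 6, 7:
  order 0: -9  -21  -24
  order 1: -3  -3
  order 2: 0
The order-1 divided differences are all -3 (nonzero) and every higher order vanishes, so the data lies on a polynomial of degree exactly 1.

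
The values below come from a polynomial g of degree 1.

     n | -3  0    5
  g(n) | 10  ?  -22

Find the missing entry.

-2

The 2 known points determine the degree-1 polynomial uniquely.
Write g(n) = an + b. Substituting each data point gives a linear system:
  -3a + b = 10
  5a + b = -22
Solving the system yields a = -4, b = -2.
So g(n) = -4n - 2.
Then g(0) = -2.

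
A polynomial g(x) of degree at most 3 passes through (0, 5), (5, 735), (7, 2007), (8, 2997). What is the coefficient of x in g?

Write g(x) = ax^3 + bx^2 + cx + d. Substituting each data point gives a linear system:
  d = 5
  125a + 25b + 5c + d = 735
  343a + 49b + 7c + d = 2007
  512a + 64b + 8c + d = 2997
Solving the system yields a = 6, b = -2, c = 6, d = 5.
So g(x) = 6x^3 - 2x^2 + 6x + 5.
The coefficient of x is 6.

6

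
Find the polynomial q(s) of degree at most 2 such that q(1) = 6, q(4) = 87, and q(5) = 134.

q(s) = 5s^2 + 2s - 1

Write q(s) = as^2 + bs + c. Substituting each data point gives a linear system:
  a + b + c = 6
  16a + 4b + c = 87
  25a + 5b + c = 134
Solving the system yields a = 5, b = 2, c = -1.
So q(s) = 5s^2 + 2s - 1.
Check: q(4) = 87. ✓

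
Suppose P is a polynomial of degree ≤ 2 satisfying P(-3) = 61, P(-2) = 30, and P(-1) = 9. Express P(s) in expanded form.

Using the Lagrange interpolation formula with nodes -3, -2, -1:
  L_0(s) = (s + 2)(s + 1) / 2
  L_1(s) = (s + 3)(s + 1) / -1
  L_2(s) = (s + 3)(s + 2) / 2
Then P(s) = 61·L_0(s) + 30·L_1(s) + 9·L_2(s).
Expanding and collecting terms gives P(s) = 5s² - 6s - 2.
Check: P(-3) = 61. ✓

P(s) = 5s^2 - 6s - 2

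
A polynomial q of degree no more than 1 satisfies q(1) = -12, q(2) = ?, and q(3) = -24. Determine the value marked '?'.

The 2 known points determine the degree-1 polynomial uniquely.
Write q(s) = as + b. Substituting each data point gives a linear system:
  a + b = -12
  3a + b = -24
Solving the system yields a = -6, b = -6.
So q(s) = -6s - 6.
Then q(2) = -18.

-18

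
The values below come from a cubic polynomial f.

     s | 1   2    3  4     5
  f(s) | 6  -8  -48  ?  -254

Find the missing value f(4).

-126

On equispaced nodes a degree-3 polynomial has vanishing fourth forward difference, so
  f(1) - 4·f(2) + 6·f(3) - 4·f(4) + f(5) = 0.
Substituting the known values and solving for f(4):
  -4·f(4) = 504
  f(4) = -126.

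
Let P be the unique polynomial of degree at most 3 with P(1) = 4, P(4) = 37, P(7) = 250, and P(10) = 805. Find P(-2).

Forward differences of the values at n = 1, 4, 7, 10:
  P  : 4  37  250  805
  Δ  : 33  213  555
  Δ^2: 180  342
  Δ^3: 162
The third differences are constant, confirming degree 3.
Interpolating (Newton forward form) and evaluating at n = -2 gives P(-2) = -11.

-11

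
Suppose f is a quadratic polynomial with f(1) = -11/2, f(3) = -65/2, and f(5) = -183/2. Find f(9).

-611/2

Using the Lagrange interpolation formula with nodes 1, 3, 5:
  L_0(u) = (u - 3)(u - 5) / 8
  L_1(u) = (u - 1)(u - 5) / -4
  L_2(u) = (u - 1)(u - 3) / 8
Then f(u) = -11/2·L_0(u) - 65/2·L_1(u) - 183/2·L_2(u).
Expanding and collecting terms gives f(u) = -4u^2 + (5/2)u - 4.
Evaluating at u = 9: f(9) = -611/2.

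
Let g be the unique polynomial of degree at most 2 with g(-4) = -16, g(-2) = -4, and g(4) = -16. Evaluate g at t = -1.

-1

Write g(t) = at^2 + bt + c. Substituting each data point gives a linear system:
  16a - 4b + c = -16
  4a - 2b + c = -4
  16a + 4b + c = -16
Solving the system yields a = -1, b = 0, c = 0.
So g(t) = -t^2.
Then g(-1) = -1.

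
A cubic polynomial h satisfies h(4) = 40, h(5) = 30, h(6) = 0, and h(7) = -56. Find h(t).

h(t) = -t^3 + 5t^2 + 6t

Write h(t) = at^3 + bt^2 + ct + d. Substituting each data point gives a linear system:
  64a + 16b + 4c + d = 40
  125a + 25b + 5c + d = 30
  216a + 36b + 6c + d = 0
  343a + 49b + 7c + d = -56
Solving the system yields a = -1, b = 5, c = 6, d = 0.
So h(t) = -t^3 + 5t^2 + 6t.
Check: h(6) = 0. ✓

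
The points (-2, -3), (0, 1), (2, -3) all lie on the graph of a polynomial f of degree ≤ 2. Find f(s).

f(s) = -s^2 + 1

Write f(s) = as^2 + bs + c. Substituting each data point gives a linear system:
  4a - 2b + c = -3
  c = 1
  4a + 2b + c = -3
Solving the system yields a = -1, b = 0, c = 1.
So f(s) = -s^2 + 1.
Check: f(-2) = -3. ✓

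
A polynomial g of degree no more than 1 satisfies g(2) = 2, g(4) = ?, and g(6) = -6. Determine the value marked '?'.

-2

On equispaced nodes a degree-1 polynomial has vanishing second forward difference, so
  g(2) - 2·g(4) + g(6) = 0.
Substituting the known values and solving for g(4):
  -2·g(4) = 4
  g(4) = -2.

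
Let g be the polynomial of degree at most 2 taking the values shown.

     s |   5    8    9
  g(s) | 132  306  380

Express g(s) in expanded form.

Write g(s) = as^2 + bs + c. Substituting each data point gives a linear system:
  25a + 5b + c = 132
  64a + 8b + c = 306
  81a + 9b + c = 380
Solving the system yields a = 4, b = 6, c = 2.
So g(s) = 4s^2 + 6s + 2.
Check: g(5) = 132. ✓

g(s) = 4s^2 + 6s + 2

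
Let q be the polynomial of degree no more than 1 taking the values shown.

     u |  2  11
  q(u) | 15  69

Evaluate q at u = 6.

Write q(u) = au + b. Substituting each data point gives a linear system:
  2a + b = 15
  11a + b = 69
Solving the system yields a = 6, b = 3.
So q(u) = 6u + 3.
Then q(6) = 39.

39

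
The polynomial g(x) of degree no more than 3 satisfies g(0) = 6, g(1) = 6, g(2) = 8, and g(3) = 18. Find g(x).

Write g(x) = ax^3 + bx^2 + cx + d. Substituting each data point gives a linear system:
  d = 6
  a + b + c + d = 6
  8a + 4b + 2c + d = 8
  27a + 9b + 3c + d = 18
Solving the system yields a = 1, b = -2, c = 1, d = 6.
So g(x) = x^3 - 2x^2 + x + 6.
Check: g(3) = 18. ✓

g(x) = x^3 - 2x^2 + x + 6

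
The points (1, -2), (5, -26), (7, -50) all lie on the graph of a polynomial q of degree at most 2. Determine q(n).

q(n) = -n^2 - 1

Using the Lagrange interpolation formula with nodes 1, 5, 7:
  L_0(n) = (n - 5)(n - 7) / 24
  L_1(n) = (n - 1)(n - 7) / -8
  L_2(n) = (n - 1)(n - 5) / 12
Then q(n) = -2·L_0(n) - 26·L_1(n) - 50·L_2(n).
Expanding and collecting terms gives q(n) = -n^2 - 1.
Check: q(7) = -50. ✓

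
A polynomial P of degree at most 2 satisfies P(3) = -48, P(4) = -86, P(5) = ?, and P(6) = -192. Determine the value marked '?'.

On equispaced nodes a degree-2 polynomial has vanishing third forward difference, so
  - P(3) + 3·P(4) - 3·P(5) + P(6) = 0.
Substituting the known values and solving for P(5):
  -3·P(5) = 402
  P(5) = -134.

-134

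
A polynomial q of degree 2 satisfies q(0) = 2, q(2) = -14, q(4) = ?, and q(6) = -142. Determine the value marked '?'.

On equispaced nodes a degree-2 polynomial has vanishing third forward difference, so
  - q(0) + 3·q(2) - 3·q(4) + q(6) = 0.
Substituting the known values and solving for q(4):
  -3·q(4) = 186
  q(4) = -62.

-62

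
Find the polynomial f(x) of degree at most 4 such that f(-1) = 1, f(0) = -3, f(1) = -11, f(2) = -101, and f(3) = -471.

Write f(x) = ax^4 + bx^3 + cx^2 + dx + e. Substituting each data point gives a linear system:
  a - b + c - d + e = 1
  e = -3
  a + b + c + d + e = -11
  16a + 8b + 4c + 2d + e = -101
  81a + 27b + 9c + 3d + e = -471
Solving the system yields a = -5, b = -3, c = 3, d = -3, e = -3.
So f(x) = -5x⁴ - 3x³ + 3x² - 3x - 3.
Check: f(3) = -471. ✓

f(x) = -5x^4 - 3x^3 + 3x^2 - 3x - 3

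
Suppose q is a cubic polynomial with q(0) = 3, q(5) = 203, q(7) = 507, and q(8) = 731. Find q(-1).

Write q(u) = au^3 + bu^2 + cu + d. Substituting each data point gives a linear system:
  d = 3
  125a + 25b + 5c + d = 203
  343a + 49b + 7c + d = 507
  512a + 64b + 8c + d = 731
Solving the system yields a = 1, b = 4, c = -5, d = 3.
So q(u) = u^3 + 4u^2 - 5u + 3.
Then q(-1) = 11.

11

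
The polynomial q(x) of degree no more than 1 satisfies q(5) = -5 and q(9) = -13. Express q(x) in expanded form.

Write q(x) = ax + b. Substituting each data point gives a linear system:
  5a + b = -5
  9a + b = -13
Solving the system yields a = -2, b = 5.
So q(x) = -2x + 5.
Check: q(5) = -5. ✓

q(x) = -2x + 5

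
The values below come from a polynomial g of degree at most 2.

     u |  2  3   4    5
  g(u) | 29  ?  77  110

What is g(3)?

The 3 known points determine the degree-2 polynomial uniquely.
Write g(u) = au^2 + bu + c. Substituting each data point gives a linear system:
  4a + 2b + c = 29
  16a + 4b + c = 77
  25a + 5b + c = 110
Solving the system yields a = 3, b = 6, c = 5.
So g(u) = 3u^2 + 6u + 5.
Then g(3) = 50.

50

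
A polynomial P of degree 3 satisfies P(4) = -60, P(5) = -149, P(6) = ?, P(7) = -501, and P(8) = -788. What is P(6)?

The 4 known points determine the degree-3 polynomial uniquely.
Write P(s) = as^3 + bs^2 + cs + d. Substituting each data point gives a linear system:
  64a + 16b + 4c + d = -60
  125a + 25b + 5c + d = -149
  343a + 49b + 7c + d = -501
  512a + 64b + 8c + d = -788
Solving the system yields a = -2, b = 3, c = 6, d = -4.
So P(s) = -2s^3 + 3s^2 + 6s - 4.
Then P(6) = -292.

-292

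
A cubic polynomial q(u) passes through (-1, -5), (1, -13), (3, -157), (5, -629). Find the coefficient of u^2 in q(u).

Write q(u) = au^3 + bu^2 + cu + d. Substituting each data point gives a linear system:
  -a + b - c + d = -5
  a + b + c + d = -13
  27a + 9b + 3c + d = -157
  125a + 25b + 5c + d = -629
Solving the system yields a = -4, b = -5, c = 0, d = -4.
So q(u) = -4u³ - 5u² - 4.
The coefficient of u^2 is -5.

-5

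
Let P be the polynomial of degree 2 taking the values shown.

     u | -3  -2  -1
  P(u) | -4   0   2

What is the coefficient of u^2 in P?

Write P(u) = au^2 + bu + c. Substituting each data point gives a linear system:
  9a - 3b + c = -4
  4a - 2b + c = 0
  a - b + c = 2
Solving the system yields a = -1, b = -1, c = 2.
So P(u) = -u^2 - u + 2.
The leading coefficient is -1.

-1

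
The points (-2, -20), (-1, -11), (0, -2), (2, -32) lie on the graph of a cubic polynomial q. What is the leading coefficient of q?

-2

Write q(x) = ax^3 + bx^2 + cx + d. Substituting each data point gives a linear system:
  -8a + 4b - 2c + d = -20
  -a + b - c + d = -11
  d = -2
  8a + 4b + 2c + d = -32
Solving the system yields a = -2, b = -6, c = 5, d = -2.
So q(x) = -2x^3 - 6x^2 + 5x - 2.
The leading coefficient is -2.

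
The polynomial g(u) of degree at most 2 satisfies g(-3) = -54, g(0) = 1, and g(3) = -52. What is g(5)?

-442/3

Write g(u) = au^2 + bu + c. Substituting each data point gives a linear system:
  9a - 3b + c = -54
  c = 1
  9a + 3b + c = -52
Solving the system yields a = -6, b = 1/3, c = 1.
So g(u) = -6u^2 + (1/3)u + 1.
Then g(5) = -442/3.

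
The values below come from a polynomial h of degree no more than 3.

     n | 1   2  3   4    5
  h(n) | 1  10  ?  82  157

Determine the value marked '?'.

35

On equispaced nodes a degree-3 polynomial has vanishing fourth forward difference, so
  h(1) - 4·h(2) + 6·h(3) - 4·h(4) + h(5) = 0.
Substituting the known values and solving for h(3):
  6·h(3) = 210
  h(3) = 35.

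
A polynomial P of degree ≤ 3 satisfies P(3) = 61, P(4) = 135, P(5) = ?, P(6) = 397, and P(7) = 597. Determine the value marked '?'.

The 4 known points determine the degree-3 polynomial uniquely.
Write P(u) = au^3 + bu^2 + cu + d. Substituting each data point gives a linear system:
  27a + 9b + 3c + d = 61
  64a + 16b + 4c + d = 135
  216a + 36b + 6c + d = 397
  343a + 49b + 7c + d = 597
Solving the system yields a = 1, b = 6, c = -5, d = -5.
So P(u) = u^3 + 6u^2 - 5u - 5.
Then P(5) = 245.

245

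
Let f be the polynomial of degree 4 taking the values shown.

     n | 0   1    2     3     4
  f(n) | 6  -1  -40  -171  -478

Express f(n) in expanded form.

f(n) = -n^4 - 4n^3 + 3n^2 - 5n + 6

Using the Lagrange interpolation formula with nodes 0, 1, 2, 3, 4:
  L_0(n) = (n - 1)(n - 2)(n - 3)(n - 4) / 24
  L_1(n) = n(n - 2)(n - 3)(n - 4) / -6
  L_2(n) = n(n - 1)(n - 3)(n - 4) / 4
  L_3(n) = n(n - 1)(n - 2)(n - 4) / -6
  L_4(n) = n(n - 1)(n - 2)(n - 3) / 24
Then f(n) = 6·L_0(n) - 1·L_1(n) - 40·L_2(n) - 171·L_3(n) - 478·L_4(n).
Expanding and collecting terms gives f(n) = -n^4 - 4n^3 + 3n^2 - 5n + 6.
Check: f(0) = 6. ✓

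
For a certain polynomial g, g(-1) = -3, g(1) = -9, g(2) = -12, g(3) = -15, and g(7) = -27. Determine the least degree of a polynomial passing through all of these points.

Divided differences on the nodes -1, 1, 2, 3, 7:
  order 0: -3  -9  -12  -15  -27
  order 1: -3  -3  -3  -3
  order 2: 0  0  0
  order 3: 0  0
  order 4: 0
The order-1 divided differences are all -3 (nonzero) and every higher order vanishes, so the data lies on a polynomial of degree exactly 1.

1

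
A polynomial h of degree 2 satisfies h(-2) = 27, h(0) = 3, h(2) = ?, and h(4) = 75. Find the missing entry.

19

The 3 known points determine the degree-2 polynomial uniquely.
Write h(u) = au^2 + bu + c. Substituting each data point gives a linear system:
  4a - 2b + c = 27
  c = 3
  16a + 4b + c = 75
Solving the system yields a = 5, b = -2, c = 3.
So h(u) = 5u^2 - 2u + 3.
Then h(2) = 19.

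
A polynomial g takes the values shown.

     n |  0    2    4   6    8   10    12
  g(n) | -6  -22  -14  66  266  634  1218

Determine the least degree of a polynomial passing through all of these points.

3

Forward differences of the values at n = 0, 2, 4, 6, 8, 10, 12:
  g  : -6  -22  -14  66  266  634  1218
  Δ  : -16  8  80  200  368  584
  Δ^2: 24  72  120  168  216
  Δ^3: 48  48  48  48
  Δ^4: 0  0  0
  Δ^5: 0  0
  Δ^6: 0
The third differences are constant (48) and nonzero, while all higher differences vanish, so the minimal degree is 3.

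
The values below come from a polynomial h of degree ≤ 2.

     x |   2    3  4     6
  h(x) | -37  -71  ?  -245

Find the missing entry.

-117

The 3 known points determine the degree-2 polynomial uniquely.
Write h(x) = ax^2 + bx + c. Substituting each data point gives a linear system:
  4a + 2b + c = -37
  9a + 3b + c = -71
  36a + 6b + c = -245
Solving the system yields a = -6, b = -4, c = -5.
So h(x) = -6x^2 - 4x - 5.
Then h(4) = -117.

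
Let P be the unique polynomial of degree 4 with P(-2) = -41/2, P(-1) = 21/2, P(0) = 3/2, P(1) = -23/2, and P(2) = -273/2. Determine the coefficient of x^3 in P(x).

Write P(x) = ax^4 + bx^3 + cx^2 + dx + e. Substituting each data point gives a linear system:
  16a - 8b + 4c - 2d + e = -41/2
  a - b + c - d + e = 21/2
  e = 3/2
  a + b + c + d + e = -23/2
  16a + 8b + 4c + 2d + e = -273/2
Solving the system yields a = -6, b = -6, c = 4, d = -5, e = 3/2.
So P(x) = -6x^4 - 6x^3 + 4x^2 - 5x + 3/2.
The coefficient of x^3 is -6.

-6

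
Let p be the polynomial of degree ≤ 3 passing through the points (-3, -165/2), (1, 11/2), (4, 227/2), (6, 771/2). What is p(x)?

Using the Lagrange interpolation formula with nodes -3, 1, 4, 6:
  L_0(x) = (x - 1)(x - 4)(x - 6) / -252
  L_1(x) = (x + 3)(x - 4)(x - 6) / 60
  L_2(x) = (x + 3)(x - 1)(x - 6) / -42
  L_3(x) = (x + 3)(x - 1)(x - 4) / 90
Then p(x) = -165/2·L_0(x) + 11/2·L_1(x) + 227/2·L_2(x) + 771/2·L_3(x).
Expanding and collecting terms gives p(x) = 2x^3 - 2x^2 + 4x + 3/2.
Check: p(4) = 227/2. ✓

p(x) = 2x^3 - 2x^2 + 4x + 3/2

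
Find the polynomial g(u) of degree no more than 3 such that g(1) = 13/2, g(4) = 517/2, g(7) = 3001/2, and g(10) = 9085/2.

g(u) = 5u^3 - 5u^2 + 4u + 5/2

Write g(u) = au^3 + bu^2 + cu + d. Substituting each data point gives a linear system:
  a + b + c + d = 13/2
  64a + 16b + 4c + d = 517/2
  343a + 49b + 7c + d = 3001/2
  1000a + 100b + 10c + d = 9085/2
Solving the system yields a = 5, b = -5, c = 4, d = 5/2.
So g(u) = 5u^3 - 5u^2 + 4u + 5/2.
Check: g(7) = 3001/2. ✓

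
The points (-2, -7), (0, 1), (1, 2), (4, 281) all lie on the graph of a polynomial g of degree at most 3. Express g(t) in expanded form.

Write g(t) = at^3 + bt^2 + ct + d. Substituting each data point gives a linear system:
  -8a + 4b - 2c + d = -7
  d = 1
  a + b + c + d = 2
  64a + 16b + 4c + d = 281
Solving the system yields a = 4, b = 3, c = -6, d = 1.
So g(t) = 4t^3 + 3t^2 - 6t + 1.
Check: g(1) = 2. ✓

g(t) = 4t^3 + 3t^2 - 6t + 1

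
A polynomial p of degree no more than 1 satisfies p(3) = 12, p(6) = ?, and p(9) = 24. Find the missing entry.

18

On equispaced nodes a degree-1 polynomial has vanishing second forward difference, so
  p(3) - 2·p(6) + p(9) = 0.
Substituting the known values and solving for p(6):
  -2·p(6) = -36
  p(6) = 18.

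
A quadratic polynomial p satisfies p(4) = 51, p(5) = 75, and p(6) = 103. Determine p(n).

Using the Lagrange interpolation formula with nodes 4, 5, 6:
  L_0(n) = (n - 5)(n - 6) / 2
  L_1(n) = (n - 4)(n - 6) / -1
  L_2(n) = (n - 4)(n - 5) / 2
Then p(n) = 51·L_0(n) + 75·L_1(n) + 103·L_2(n).
Expanding and collecting terms gives p(n) = 2n^2 + 6n - 5.
Check: p(5) = 75. ✓

p(n) = 2n^2 + 6n - 5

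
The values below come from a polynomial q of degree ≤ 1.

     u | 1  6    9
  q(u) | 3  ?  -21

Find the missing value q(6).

The 2 known points determine the degree-1 polynomial uniquely.
Write q(u) = au + b. Substituting each data point gives a linear system:
  a + b = 3
  9a + b = -21
Solving the system yields a = -3, b = 6.
So q(u) = -3u + 6.
Then q(6) = -12.

-12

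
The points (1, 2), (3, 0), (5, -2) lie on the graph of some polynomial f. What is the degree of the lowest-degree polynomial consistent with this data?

1

Forward differences of the values at t = 1, 3, 5:
  f  : 2  0  -2
  Δ  : -2  -2
  Δ^2: 0
The first differences are constant (-2) and nonzero, while all higher differences vanish, so the minimal degree is 1.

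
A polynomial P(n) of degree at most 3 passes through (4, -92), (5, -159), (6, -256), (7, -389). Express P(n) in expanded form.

Write P(n) = an^3 + bn^2 + cn + d. Substituting each data point gives a linear system:
  64a + 16b + 4c + d = -92
  125a + 25b + 5c + d = -159
  216a + 36b + 6c + d = -256
  343a + 49b + 7c + d = -389
Solving the system yields a = -1, b = 0, c = -6, d = -4.
So P(n) = -n^3 - 6n - 4.
Check: P(6) = -256. ✓

P(n) = -n^3 - 6n - 4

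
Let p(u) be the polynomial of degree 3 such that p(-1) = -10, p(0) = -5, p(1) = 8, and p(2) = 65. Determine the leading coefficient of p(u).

Write p(u) = au^3 + bu^2 + cu + d. Substituting each data point gives a linear system:
  -a + b - c + d = -10
  d = -5
  a + b + c + d = 8
  8a + 4b + 2c + d = 65
Solving the system yields a = 6, b = 4, c = 3, d = -5.
So p(u) = 6u³ + 4u² + 3u - 5.
The leading coefficient is 6.

6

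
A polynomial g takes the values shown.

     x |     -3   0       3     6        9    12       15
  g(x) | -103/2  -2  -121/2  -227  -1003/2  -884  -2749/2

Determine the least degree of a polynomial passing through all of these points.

2

Forward differences of the values at x = -3, 0, 3, 6, 9, 12, 15:
  g  : -103/2  -2  -121/2  -227  -1003/2  -884  -2749/2
  Δ  : 99/2  -117/2  -333/2  -549/2  -765/2  -981/2
  Δ^2: -108  -108  -108  -108  -108
  Δ^3: 0  0  0  0
  Δ^4: 0  0  0
  Δ^5: 0  0
  Δ^6: 0
The second differences are constant (-108) and nonzero, while all higher differences vanish, so the minimal degree is 2.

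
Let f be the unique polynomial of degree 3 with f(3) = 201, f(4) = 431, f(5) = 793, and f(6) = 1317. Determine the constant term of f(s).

Write f(s) = as^3 + bs^2 + cs + d. Substituting each data point gives a linear system:
  27a + 9b + 3c + d = 201
  64a + 16b + 4c + d = 431
  125a + 25b + 5c + d = 793
  216a + 36b + 6c + d = 1317
Solving the system yields a = 5, b = 6, c = 3, d = 3.
So f(s) = 5s³ + 6s² + 3s + 3.
The constant term is 3.

3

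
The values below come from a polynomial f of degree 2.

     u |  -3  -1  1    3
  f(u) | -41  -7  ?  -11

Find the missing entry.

3

The 3 known points determine the degree-2 polynomial uniquely.
Write f(u) = au^2 + bu + c. Substituting each data point gives a linear system:
  9a - 3b + c = -41
  a - b + c = -7
  9a + 3b + c = -11
Solving the system yields a = -3, b = 5, c = 1.
So f(u) = -3u² + 5u + 1.
Then f(1) = 3.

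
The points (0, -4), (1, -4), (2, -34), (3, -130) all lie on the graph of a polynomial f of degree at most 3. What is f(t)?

f(t) = -6t^3 + 3t^2 + 3t - 4

Write f(t) = at^3 + bt^2 + ct + d. Substituting each data point gives a linear system:
  d = -4
  a + b + c + d = -4
  8a + 4b + 2c + d = -34
  27a + 9b + 3c + d = -130
Solving the system yields a = -6, b = 3, c = 3, d = -4.
So f(t) = -6t^3 + 3t^2 + 3t - 4.
Check: f(2) = -34. ✓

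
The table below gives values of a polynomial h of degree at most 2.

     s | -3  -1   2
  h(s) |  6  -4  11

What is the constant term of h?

Write h(s) = as^2 + bs + c. Substituting each data point gives a linear system:
  9a - 3b + c = 6
  a - b + c = -4
  4a + 2b + c = 11
Solving the system yields a = 2, b = 3, c = -3.
So h(s) = 2s^2 + 3s - 3.
The constant term is -3.

-3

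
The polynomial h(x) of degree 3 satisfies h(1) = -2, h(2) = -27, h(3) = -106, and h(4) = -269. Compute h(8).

-2361

Write h(x) = ax^3 + bx^2 + cx + d. Substituting each data point gives a linear system:
  a + b + c + d = -2
  8a + 4b + 2c + d = -27
  27a + 9b + 3c + d = -106
  64a + 16b + 4c + d = -269
Solving the system yields a = -5, b = 3, c = 1, d = -1.
So h(x) = -5x³ + 3x² + x - 1.
Then h(8) = -2361.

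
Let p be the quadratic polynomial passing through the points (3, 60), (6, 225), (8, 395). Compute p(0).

3

Write p(u) = au^2 + bu + c. Substituting each data point gives a linear system:
  9a + 3b + c = 60
  36a + 6b + c = 225
  64a + 8b + c = 395
Solving the system yields a = 6, b = 1, c = 3.
So p(u) = 6u^2 + u + 3.
Then p(0) = 3.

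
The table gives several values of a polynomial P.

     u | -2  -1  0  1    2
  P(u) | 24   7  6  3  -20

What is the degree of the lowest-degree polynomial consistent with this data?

3

Forward differences of the values at u = -2, -1, 0, 1, 2:
  P  : 24  7  6  3  -20
  Δ  : -17  -1  -3  -23
  Δ^2: 16  -2  -20
  Δ^3: -18  -18
  Δ^4: 0
The third differences are constant (-18) and nonzero, while all higher differences vanish, so the minimal degree is 3.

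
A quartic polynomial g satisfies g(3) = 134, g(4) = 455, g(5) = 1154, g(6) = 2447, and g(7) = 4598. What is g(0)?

Using the Lagrange interpolation formula with nodes 3, 4, 5, 6, 7:
  L_0(u) = (u - 4)(u - 5)(u - 6)(u - 7) / 24
  L_1(u) = (u - 3)(u - 5)(u - 6)(u - 7) / -6
  L_2(u) = (u - 3)(u - 4)(u - 6)(u - 7) / 4
  L_3(u) = (u - 3)(u - 4)(u - 5)(u - 7) / -6
  L_4(u) = (u - 3)(u - 4)(u - 5)(u - 6) / 24
Then g(u) = 134·L_0(u) + 455·L_1(u) + 1154·L_2(u) + 2447·L_3(u) + 4598·L_4(u).
Expanding and collecting terms gives g(u) = 2u^4 - 5u^2 + 6u - 1.
Evaluating at u = 0: g(0) = -1.

-1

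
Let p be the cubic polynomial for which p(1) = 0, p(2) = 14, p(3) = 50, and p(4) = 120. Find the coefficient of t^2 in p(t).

Write p(t) = at^3 + bt^2 + ct + d. Substituting each data point gives a linear system:
  a + b + c + d = 0
  8a + 4b + 2c + d = 14
  27a + 9b + 3c + d = 50
  64a + 16b + 4c + d = 120
Solving the system yields a = 2, b = -1, c = 3, d = -4.
So p(t) = 2t^3 - t^2 + 3t - 4.
The coefficient of t^2 is -1.

-1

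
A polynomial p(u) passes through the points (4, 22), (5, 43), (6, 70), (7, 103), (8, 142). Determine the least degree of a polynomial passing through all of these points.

Forward differences of the values at u = 4, 5, 6, 7, 8:
  p  : 22  43  70  103  142
  Δ  : 21  27  33  39
  Δ^2: 6  6  6
  Δ^3: 0  0
  Δ^4: 0
The second differences are constant (6) and nonzero, while all higher differences vanish, so the minimal degree is 2.

2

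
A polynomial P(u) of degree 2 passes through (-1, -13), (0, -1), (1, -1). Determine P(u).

Write P(u) = au^2 + bu + c. Substituting each data point gives a linear system:
  a - b + c = -13
  c = -1
  a + b + c = -1
Solving the system yields a = -6, b = 6, c = -1.
So P(u) = -6u^2 + 6u - 1.
Check: P(-1) = -13. ✓

P(u) = -6u^2 + 6u - 1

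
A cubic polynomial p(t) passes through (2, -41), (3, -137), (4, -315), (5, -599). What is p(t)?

Using the Lagrange interpolation formula with nodes 2, 3, 4, 5:
  L_0(t) = (t - 3)(t - 4)(t - 5) / -6
  L_1(t) = (t - 2)(t - 4)(t - 5) / 2
  L_2(t) = (t - 2)(t - 3)(t - 5) / -2
  L_3(t) = (t - 2)(t - 3)(t - 4) / 6
Then p(t) = -41·L_0(t) - 137·L_1(t) - 315·L_2(t) - 599·L_3(t).
Expanding and collecting terms gives p(t) = -4t^3 - 5t^2 + 5t + 1.
Check: p(4) = -315. ✓

p(t) = -4t^3 - 5t^2 + 5t + 1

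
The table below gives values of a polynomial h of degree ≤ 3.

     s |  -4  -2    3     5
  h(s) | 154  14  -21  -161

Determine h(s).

h(s) = -2s^3 + 3s^2 + 4s - 6

Write h(s) = as^3 + bs^2 + cs + d. Substituting each data point gives a linear system:
  -64a + 16b - 4c + d = 154
  -8a + 4b - 2c + d = 14
  27a + 9b + 3c + d = -21
  125a + 25b + 5c + d = -161
Solving the system yields a = -2, b = 3, c = 4, d = -6.
So h(s) = -2s³ + 3s² + 4s - 6.
Check: h(3) = -21. ✓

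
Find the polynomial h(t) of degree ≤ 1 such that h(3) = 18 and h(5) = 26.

Using the Lagrange interpolation formula with nodes 3, 5:
  L_0(t) = (t - 5) / -2
  L_1(t) = (t - 3) / 2
Then h(t) = 18·L_0(t) + 26·L_1(t).
Expanding and collecting terms gives h(t) = 4t + 6.
Check: h(5) = 26. ✓

h(t) = 4t + 6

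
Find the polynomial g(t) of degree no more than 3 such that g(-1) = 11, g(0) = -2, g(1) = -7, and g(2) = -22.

Write g(t) = at^3 + bt^2 + ct + d. Substituting each data point gives a linear system:
  -a + b - c + d = 11
  d = -2
  a + b + c + d = -7
  8a + 4b + 2c + d = -22
Solving the system yields a = -3, b = 4, c = -6, d = -2.
So g(t) = -3t³ + 4t² - 6t - 2.
Check: g(-1) = 11. ✓

g(t) = -3t^3 + 4t^2 - 6t - 2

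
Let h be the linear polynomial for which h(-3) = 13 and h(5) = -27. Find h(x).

Write h(x) = ax + b. Substituting each data point gives a linear system:
  -3a + b = 13
  5a + b = -27
Solving the system yields a = -5, b = -2.
So h(x) = -5x - 2.
Check: h(5) = -27. ✓

h(x) = -5x - 2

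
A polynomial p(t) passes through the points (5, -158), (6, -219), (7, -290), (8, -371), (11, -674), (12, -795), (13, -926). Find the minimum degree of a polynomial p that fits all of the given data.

2

Divided differences on the nodes 5, 6, 7, 8, 11, 12, 13:
  order 0: -158  -219  -290  -371  -674  -795  -926
  order 1: -61  -71  -81  -101  -121  -131
  order 2: -5  -5  -5  -5  -5
  order 3: 0  0  0  0
  order 4: 0  0  0
  order 5: 0  0
  order 6: 0
The order-2 divided differences are all -5 (nonzero) and every higher order vanishes, so the data lies on a polynomial of degree exactly 2.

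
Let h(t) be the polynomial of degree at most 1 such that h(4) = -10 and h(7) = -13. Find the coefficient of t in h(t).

Write h(t) = at + b. Substituting each data point gives a linear system:
  4a + b = -10
  7a + b = -13
Solving the system yields a = -1, b = -6.
So h(t) = -t - 6.
The leading coefficient is -1.

-1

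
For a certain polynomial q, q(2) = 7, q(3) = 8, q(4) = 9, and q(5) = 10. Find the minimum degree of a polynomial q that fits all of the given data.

Forward differences of the values at u = 2, 3, 4, 5:
  q  : 7  8  9  10
  Δ  : 1  1  1
  Δ^2: 0  0
  Δ^3: 0
The first differences are constant (1) and nonzero, while all higher differences vanish, so the minimal degree is 1.

1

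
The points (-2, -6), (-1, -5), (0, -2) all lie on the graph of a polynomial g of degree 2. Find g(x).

g(x) = x^2 + 4x - 2

Using the Lagrange interpolation formula with nodes -2, -1, 0:
  L_0(x) = (x + 1)x / 2
  L_1(x) = (x + 2)x / -1
  L_2(x) = (x + 2)(x + 1) / 2
Then g(x) = -6·L_0(x) - 5·L_1(x) - 2·L_2(x).
Expanding and collecting terms gives g(x) = x² + 4x - 2.
Check: g(-1) = -5. ✓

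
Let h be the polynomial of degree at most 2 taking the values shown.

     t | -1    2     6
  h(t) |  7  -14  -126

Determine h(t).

h(t) = -3t^2 - 4t + 6

Write h(t) = at^2 + bt + c. Substituting each data point gives a linear system:
  a - b + c = 7
  4a + 2b + c = -14
  36a + 6b + c = -126
Solving the system yields a = -3, b = -4, c = 6.
So h(t) = -3t^2 - 4t + 6.
Check: h(-1) = 7. ✓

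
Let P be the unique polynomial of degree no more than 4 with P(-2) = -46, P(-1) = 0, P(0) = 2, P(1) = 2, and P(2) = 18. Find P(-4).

Write P(s) = as^4 + bs^3 + cs^2 + ds + e. Substituting each data point gives a linear system:
  16a - 8b + 4c - 2d + e = -46
  a - b + c - d + e = 0
  e = 2
  a + b + c + d + e = 2
  16a + 8b + 4c + 2d + e = 18
Solving the system yields a = -1, b = 5, c = 0, d = -4, e = 2.
So P(s) = -s⁴ + 5s³ - 4s + 2.
Then P(-4) = -558.

-558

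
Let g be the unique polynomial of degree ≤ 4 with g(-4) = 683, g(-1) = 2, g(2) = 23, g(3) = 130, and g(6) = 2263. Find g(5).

Write g(t) = at^4 + bt^3 + ct^2 + dt + e. Substituting each data point gives a linear system:
  256a - 64b + 16c - 4d + e = 683
  a - b + c - d + e = 2
  16a + 8b + 4c + 2d + e = 23
  81a + 27b + 9c + 3d + e = 130
  1296a + 216b + 36c + 6d + e = 2263
Solving the system yields a = 2, b = -2, c = 3, d = 0, e = -5.
So g(t) = 2t^4 - 2t^3 + 3t^2 - 5.
Then g(5) = 1070.

1070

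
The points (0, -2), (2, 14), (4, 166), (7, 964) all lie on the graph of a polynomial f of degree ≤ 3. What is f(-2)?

Write f(t) = at^3 + bt^2 + ct + d. Substituting each data point gives a linear system:
  d = -2
  8a + 4b + 2c + d = 14
  64a + 16b + 4c + d = 166
  343a + 49b + 7c + d = 964
Solving the system yields a = 3, b = -1, c = -2, d = -2.
So f(t) = 3t³ - t² - 2t - 2.
Then f(-2) = -26.

-26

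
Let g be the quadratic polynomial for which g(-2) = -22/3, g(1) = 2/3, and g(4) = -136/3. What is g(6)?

Write g(u) = au^2 + bu + c. Substituting each data point gives a linear system:
  4a - 2b + c = -22/3
  a + b + c = 2/3
  16a + 4b + c = -136/3
Solving the system yields a = -3, b = -1/3, c = 4.
So g(u) = -3u² - (1/3)u + 4.
Then g(6) = -106.

-106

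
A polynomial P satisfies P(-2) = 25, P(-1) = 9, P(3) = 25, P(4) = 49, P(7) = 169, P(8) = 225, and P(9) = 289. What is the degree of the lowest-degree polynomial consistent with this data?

2

Divided differences on the nodes -2, -1, 3, 4, 7, 8, 9:
  order 0: 25  9  25  49  169  225  289
  order 1: -16  4  24  40  56  64
  order 2: 4  4  4  4  4
  order 3: 0  0  0  0
  order 4: 0  0  0
  order 5: 0  0
  order 6: 0
The order-2 divided differences are all 4 (nonzero) and every higher order vanishes, so the data lies on a polynomial of degree exactly 2.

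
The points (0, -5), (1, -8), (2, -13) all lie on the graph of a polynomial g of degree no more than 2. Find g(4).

Forward differences of the values at n = 0, 1, 2:
  g  : -5  -8  -13
  Δ  : -3  -5
  Δ^2: -2
The second differences are constant, confirming degree 2.
Interpolating (Newton forward form) and evaluating at n = 4 gives g(4) = -29.

-29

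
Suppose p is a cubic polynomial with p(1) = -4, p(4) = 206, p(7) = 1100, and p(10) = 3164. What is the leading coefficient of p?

Write p(x) = ax^3 + bx^2 + cx + d. Substituting each data point gives a linear system:
  a + b + c + d = -4
  64a + 16b + 4c + d = 206
  343a + 49b + 7c + d = 1100
  1000a + 100b + 10c + d = 3164
Solving the system yields a = 3, b = 2, c = -3, d = -6.
So p(x) = 3x^3 + 2x^2 - 3x - 6.
The leading coefficient is 3.

3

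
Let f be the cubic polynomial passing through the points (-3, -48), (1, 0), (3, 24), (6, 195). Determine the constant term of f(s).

Write f(s) = as^3 + bs^2 + cs + d. Substituting each data point gives a linear system:
  -27a + 9b - 3c + d = -48
  a + b + c + d = 0
  27a + 9b + 3c + d = 24
  216a + 36b + 6c + d = 195
Solving the system yields a = 1, b = -1, c = 3, d = -3.
So f(s) = s^3 - s^2 + 3s - 3.
The constant term is -3.

-3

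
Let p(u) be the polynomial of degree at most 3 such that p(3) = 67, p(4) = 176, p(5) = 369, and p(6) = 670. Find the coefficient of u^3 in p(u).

Write p(u) = au^3 + bu^2 + cu + d. Substituting each data point gives a linear system:
  27a + 9b + 3c + d = 67
  64a + 16b + 4c + d = 176
  125a + 25b + 5c + d = 369
  216a + 36b + 6c + d = 670
Solving the system yields a = 4, b = -6, c = 3, d = 4.
So p(u) = 4u^3 - 6u^2 + 3u + 4.
The leading coefficient is 4.

4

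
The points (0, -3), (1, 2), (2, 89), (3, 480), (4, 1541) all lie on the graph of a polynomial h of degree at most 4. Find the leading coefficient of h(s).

6

Write h(s) = as^4 + bs^3 + cs^2 + ds + e. Substituting each data point gives a linear system:
  e = -3
  a + b + c + d + e = 2
  16a + 8b + 4c + 2d + e = 89
  81a + 27b + 9c + 3d + e = 480
  256a + 64b + 16c + 4d + e = 1541
Solving the system yields a = 6, b = 1, c = -4, d = 2, e = -3.
So h(s) = 6s^4 + s^3 - 4s^2 + 2s - 3.
The leading coefficient is 6.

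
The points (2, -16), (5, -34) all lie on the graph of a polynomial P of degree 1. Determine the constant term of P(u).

Write P(u) = au + b. Substituting each data point gives a linear system:
  2a + b = -16
  5a + b = -34
Solving the system yields a = -6, b = -4.
So P(u) = -6u - 4.
The constant term is -4.

-4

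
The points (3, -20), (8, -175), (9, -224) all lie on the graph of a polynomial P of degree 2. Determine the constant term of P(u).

Write P(u) = au^2 + bu + c. Substituting each data point gives a linear system:
  9a + 3b + c = -20
  64a + 8b + c = -175
  81a + 9b + c = -224
Solving the system yields a = -3, b = 2, c = 1.
So P(u) = -3u^2 + 2u + 1.
The constant term is 1.

1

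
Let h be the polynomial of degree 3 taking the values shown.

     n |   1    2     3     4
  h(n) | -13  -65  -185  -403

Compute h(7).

Using the Lagrange interpolation formula with nodes 1, 2, 3, 4:
  L_0(n) = (n - 2)(n - 3)(n - 4) / -6
  L_1(n) = (n - 1)(n - 3)(n - 4) / 2
  L_2(n) = (n - 1)(n - 2)(n - 4) / -2
  L_3(n) = (n - 1)(n - 2)(n - 3) / 6
Then h(n) = -13·L_0(n) - 65·L_1(n) - 185·L_2(n) - 403·L_3(n).
Expanding and collecting terms gives h(n) = -5n³ - 4n² - 5n + 1.
Evaluating at n = 7: h(7) = -1945.

-1945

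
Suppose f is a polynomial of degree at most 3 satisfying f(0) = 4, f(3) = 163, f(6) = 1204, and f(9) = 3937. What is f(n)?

Write f(n) = an^3 + bn^2 + cn + d. Substituting each data point gives a linear system:
  d = 4
  27a + 9b + 3c + d = 163
  216a + 36b + 6c + d = 1204
  729a + 81b + 9c + d = 3937
Solving the system yields a = 5, b = 4, c = -4, d = 4.
So f(n) = 5n³ + 4n² - 4n + 4.
Check: f(6) = 1204. ✓

f(n) = 5n^3 + 4n^2 - 4n + 4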